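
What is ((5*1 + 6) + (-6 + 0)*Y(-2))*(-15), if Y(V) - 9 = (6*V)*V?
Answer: 2805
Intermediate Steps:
Y(V) = 9 + 6*V² (Y(V) = 9 + (6*V)*V = 9 + 6*V²)
((5*1 + 6) + (-6 + 0)*Y(-2))*(-15) = ((5*1 + 6) + (-6 + 0)*(9 + 6*(-2)²))*(-15) = ((5 + 6) - 6*(9 + 6*4))*(-15) = (11 - 6*(9 + 24))*(-15) = (11 - 6*33)*(-15) = (11 - 198)*(-15) = -187*(-15) = 2805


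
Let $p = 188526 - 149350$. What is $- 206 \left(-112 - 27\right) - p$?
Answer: $-10542$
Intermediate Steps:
$p = 39176$
$- 206 \left(-112 - 27\right) - p = - 206 \left(-112 - 27\right) - 39176 = \left(-206\right) \left(-139\right) - 39176 = 28634 - 39176 = -10542$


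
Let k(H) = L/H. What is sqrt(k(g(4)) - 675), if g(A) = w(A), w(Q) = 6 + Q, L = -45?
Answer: 3*I*sqrt(302)/2 ≈ 26.067*I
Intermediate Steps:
g(A) = 6 + A
k(H) = -45/H
sqrt(k(g(4)) - 675) = sqrt(-45/(6 + 4) - 675) = sqrt(-45/10 - 675) = sqrt(-45*1/10 - 675) = sqrt(-9/2 - 675) = sqrt(-1359/2) = 3*I*sqrt(302)/2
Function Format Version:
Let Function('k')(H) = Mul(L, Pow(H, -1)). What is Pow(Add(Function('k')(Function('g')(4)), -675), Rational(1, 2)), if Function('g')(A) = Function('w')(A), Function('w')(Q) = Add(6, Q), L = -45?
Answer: Mul(Rational(3, 2), I, Pow(302, Rational(1, 2))) ≈ Mul(26.067, I)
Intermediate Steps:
Function('g')(A) = Add(6, A)
Function('k')(H) = Mul(-45, Pow(H, -1))
Pow(Add(Function('k')(Function('g')(4)), -675), Rational(1, 2)) = Pow(Add(Mul(-45, Pow(Add(6, 4), -1)), -675), Rational(1, 2)) = Pow(Add(Mul(-45, Pow(10, -1)), -675), Rational(1, 2)) = Pow(Add(Mul(-45, Rational(1, 10)), -675), Rational(1, 2)) = Pow(Add(Rational(-9, 2), -675), Rational(1, 2)) = Pow(Rational(-1359, 2), Rational(1, 2)) = Mul(Rational(3, 2), I, Pow(302, Rational(1, 2)))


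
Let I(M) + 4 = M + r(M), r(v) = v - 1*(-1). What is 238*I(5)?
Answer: 1666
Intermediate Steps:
r(v) = 1 + v (r(v) = v + 1 = 1 + v)
I(M) = -3 + 2*M (I(M) = -4 + (M + (1 + M)) = -4 + (1 + 2*M) = -3 + 2*M)
238*I(5) = 238*(-3 + 2*5) = 238*(-3 + 10) = 238*7 = 1666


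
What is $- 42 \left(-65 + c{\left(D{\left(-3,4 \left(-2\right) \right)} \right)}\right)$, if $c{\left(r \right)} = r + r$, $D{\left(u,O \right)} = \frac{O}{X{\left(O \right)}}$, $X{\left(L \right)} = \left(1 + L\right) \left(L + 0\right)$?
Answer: $2742$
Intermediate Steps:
$X{\left(L \right)} = L \left(1 + L\right)$ ($X{\left(L \right)} = \left(1 + L\right) L = L \left(1 + L\right)$)
$D{\left(u,O \right)} = \frac{1}{1 + O}$ ($D{\left(u,O \right)} = \frac{O}{O \left(1 + O\right)} = O \frac{1}{O \left(1 + O\right)} = \frac{1}{1 + O}$)
$c{\left(r \right)} = 2 r$
$- 42 \left(-65 + c{\left(D{\left(-3,4 \left(-2\right) \right)} \right)}\right) = - 42 \left(-65 + \frac{2}{1 + 4 \left(-2\right)}\right) = - 42 \left(-65 + \frac{2}{1 - 8}\right) = - 42 \left(-65 + \frac{2}{-7}\right) = - 42 \left(-65 + 2 \left(- \frac{1}{7}\right)\right) = - 42 \left(-65 - \frac{2}{7}\right) = \left(-42\right) \left(- \frac{457}{7}\right) = 2742$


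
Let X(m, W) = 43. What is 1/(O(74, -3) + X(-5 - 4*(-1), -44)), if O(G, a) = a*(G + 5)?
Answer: -1/194 ≈ -0.0051546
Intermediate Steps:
O(G, a) = a*(5 + G)
1/(O(74, -3) + X(-5 - 4*(-1), -44)) = 1/(-3*(5 + 74) + 43) = 1/(-3*79 + 43) = 1/(-237 + 43) = 1/(-194) = -1/194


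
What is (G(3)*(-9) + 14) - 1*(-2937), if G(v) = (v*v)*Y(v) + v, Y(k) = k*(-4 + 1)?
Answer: 3653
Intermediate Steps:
Y(k) = -3*k (Y(k) = k*(-3) = -3*k)
G(v) = v - 3*v³ (G(v) = (v*v)*(-3*v) + v = v²*(-3*v) + v = -3*v³ + v = v - 3*v³)
(G(3)*(-9) + 14) - 1*(-2937) = ((3 - 3*3³)*(-9) + 14) - 1*(-2937) = ((3 - 3*27)*(-9) + 14) + 2937 = ((3 - 81)*(-9) + 14) + 2937 = (-78*(-9) + 14) + 2937 = (702 + 14) + 2937 = 716 + 2937 = 3653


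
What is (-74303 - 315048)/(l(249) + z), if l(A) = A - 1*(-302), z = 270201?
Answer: -389351/270752 ≈ -1.4380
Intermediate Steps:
l(A) = 302 + A (l(A) = A + 302 = 302 + A)
(-74303 - 315048)/(l(249) + z) = (-74303 - 315048)/((302 + 249) + 270201) = -389351/(551 + 270201) = -389351/270752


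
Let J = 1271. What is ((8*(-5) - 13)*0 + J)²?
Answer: 1615441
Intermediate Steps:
((8*(-5) - 13)*0 + J)² = ((8*(-5) - 13)*0 + 1271)² = ((-40 - 13)*0 + 1271)² = (-53*0 + 1271)² = (0 + 1271)² = 1271² = 1615441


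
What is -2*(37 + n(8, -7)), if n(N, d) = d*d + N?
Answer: -188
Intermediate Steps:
n(N, d) = N + d² (n(N, d) = d² + N = N + d²)
-2*(37 + n(8, -7)) = -2*(37 + (8 + (-7)²)) = -2*(37 + (8 + 49)) = -2*(37 + 57) = -2*94 = -188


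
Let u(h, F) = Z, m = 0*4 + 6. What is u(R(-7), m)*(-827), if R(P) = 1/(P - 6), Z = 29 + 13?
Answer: -34734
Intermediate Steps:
m = 6 (m = 0 + 6 = 6)
Z = 42
R(P) = 1/(-6 + P)
u(h, F) = 42
u(R(-7), m)*(-827) = 42*(-827) = -34734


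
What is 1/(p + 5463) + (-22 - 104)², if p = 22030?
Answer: 436478869/27493 ≈ 15876.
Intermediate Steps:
1/(p + 5463) + (-22 - 104)² = 1/(22030 + 5463) + (-22 - 104)² = 1/27493 + (-126)² = 1/27493 + 15876 = 436478869/27493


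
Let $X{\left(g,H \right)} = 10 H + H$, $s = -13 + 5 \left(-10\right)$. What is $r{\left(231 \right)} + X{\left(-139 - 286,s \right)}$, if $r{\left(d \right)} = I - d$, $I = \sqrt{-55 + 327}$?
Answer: $-924 + 4 \sqrt{17} \approx -907.51$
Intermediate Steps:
$I = 4 \sqrt{17}$ ($I = \sqrt{272} = 4 \sqrt{17} \approx 16.492$)
$s = -63$ ($s = -13 - 50 = -63$)
$r{\left(d \right)} = - d + 4 \sqrt{17}$ ($r{\left(d \right)} = 4 \sqrt{17} - d = - d + 4 \sqrt{17}$)
$X{\left(g,H \right)} = 11 H$
$r{\left(231 \right)} + X{\left(-139 - 286,s \right)} = \left(\left(-1\right) 231 + 4 \sqrt{17}\right) + 11 \left(-63\right) = \left(-231 + 4 \sqrt{17}\right) - 693 = -924 + 4 \sqrt{17}$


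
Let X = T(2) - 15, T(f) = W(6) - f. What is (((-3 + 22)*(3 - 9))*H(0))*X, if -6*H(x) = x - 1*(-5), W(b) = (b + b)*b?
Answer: 5225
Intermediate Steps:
W(b) = 2*b**2 (W(b) = (2*b)*b = 2*b**2)
T(f) = 72 - f (T(f) = 2*6**2 - f = 2*36 - f = 72 - f)
X = 55 (X = (72 - 1*2) - 15 = (72 - 2) - 15 = 70 - 15 = 55)
H(x) = -5/6 - x/6 (H(x) = -(x - 1*(-5))/6 = -(x + 5)/6 = -(5 + x)/6 = -5/6 - x/6)
(((-3 + 22)*(3 - 9))*H(0))*X = (((-3 + 22)*(3 - 9))*(-5/6 - 1/6*0))*55 = ((19*(-6))*(-5/6 + 0))*55 = -114*(-5/6)*55 = 95*55 = 5225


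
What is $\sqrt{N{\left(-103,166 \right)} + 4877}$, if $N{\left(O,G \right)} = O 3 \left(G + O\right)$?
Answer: $i \sqrt{14590} \approx 120.79 i$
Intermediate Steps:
$N{\left(O,G \right)} = 3 O \left(G + O\right)$
$\sqrt{N{\left(-103,166 \right)} + 4877} = \sqrt{3 \left(-103\right) \left(166 - 103\right) + 4877} = \sqrt{3 \left(-103\right) 63 + 4877} = \sqrt{-19467 + 4877} = \sqrt{-14590} = i \sqrt{14590}$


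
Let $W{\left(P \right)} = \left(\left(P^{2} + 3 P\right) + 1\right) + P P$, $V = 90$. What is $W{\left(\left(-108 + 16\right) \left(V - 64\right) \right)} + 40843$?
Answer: $11476996$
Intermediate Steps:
$W{\left(P \right)} = 1 + 2 P^{2} + 3 P$ ($W{\left(P \right)} = \left(1 + P^{2} + 3 P\right) + P^{2} = 1 + 2 P^{2} + 3 P$)
$W{\left(\left(-108 + 16\right) \left(V - 64\right) \right)} + 40843 = \left(1 + 2 \left(\left(-108 + 16\right) \left(90 - 64\right)\right)^{2} + 3 \left(-108 + 16\right) \left(90 - 64\right)\right) + 40843 = \left(1 + 2 \left(\left(-92\right) 26\right)^{2} + 3 \left(\left(-92\right) 26\right)\right) + 40843 = \left(1 + 2 \left(-2392\right)^{2} + 3 \left(-2392\right)\right) + 40843 = \left(1 + 2 \cdot 5721664 - 7176\right) + 40843 = \left(1 + 11443328 - 7176\right) + 40843 = 11436153 + 40843 = 11476996$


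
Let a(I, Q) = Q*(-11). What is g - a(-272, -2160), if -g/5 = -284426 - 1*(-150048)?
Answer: 648130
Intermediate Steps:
a(I, Q) = -11*Q
g = 671890 (g = -5*(-284426 - 1*(-150048)) = -5*(-284426 + 150048) = -5*(-134378) = 671890)
g - a(-272, -2160) = 671890 - (-11)*(-2160) = 671890 - 1*23760 = 671890 - 23760 = 648130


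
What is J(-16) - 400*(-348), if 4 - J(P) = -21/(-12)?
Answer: 556809/4 ≈ 1.3920e+5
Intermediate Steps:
J(P) = 9/4 (J(P) = 4 - (-21)/(-12) = 4 - (-21)*(-1)/12 = 4 - 1*7/4 = 4 - 7/4 = 9/4)
J(-16) - 400*(-348) = 9/4 - 400*(-348) = 9/4 + 139200 = 556809/4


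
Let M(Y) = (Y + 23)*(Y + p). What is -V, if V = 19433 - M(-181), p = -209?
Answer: 42187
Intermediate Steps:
M(Y) = (-209 + Y)*(23 + Y) (M(Y) = (Y + 23)*(Y - 209) = (23 + Y)*(-209 + Y) = (-209 + Y)*(23 + Y))
V = -42187 (V = 19433 - (-4807 + (-181)² - 186*(-181)) = 19433 - (-4807 + 32761 + 33666) = 19433 - 1*61620 = 19433 - 61620 = -42187)
-V = -1*(-42187) = 42187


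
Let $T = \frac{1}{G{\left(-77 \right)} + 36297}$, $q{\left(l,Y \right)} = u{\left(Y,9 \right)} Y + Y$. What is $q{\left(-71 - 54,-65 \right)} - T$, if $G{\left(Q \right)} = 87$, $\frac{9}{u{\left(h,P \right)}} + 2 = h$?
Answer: $- \frac{137167747}{2437728} \approx -56.269$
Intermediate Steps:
$u{\left(h,P \right)} = \frac{9}{-2 + h}$
$q{\left(l,Y \right)} = Y + \frac{9 Y}{-2 + Y}$ ($q{\left(l,Y \right)} = \frac{9}{-2 + Y} Y + Y = \frac{9 Y}{-2 + Y} + Y = Y + \frac{9 Y}{-2 + Y}$)
$T = \frac{1}{36384}$ ($T = \frac{1}{87 + 36297} = \frac{1}{36384} \approx 2.7485 \cdot 10^{-5}$)
$q{\left(-71 - 54,-65 \right)} - T = - \frac{65 \left(7 - 65\right)}{-2 - 65} - \frac{1}{36384} = \left(-65\right) \frac{1}{-67} \left(-58\right) - \frac{1}{36384} = \left(-65\right) \left(- \frac{1}{67}\right) \left(-58\right) - \frac{1}{36384} = - \frac{3770}{67} - \frac{1}{36384} = - \frac{137167747}{2437728}$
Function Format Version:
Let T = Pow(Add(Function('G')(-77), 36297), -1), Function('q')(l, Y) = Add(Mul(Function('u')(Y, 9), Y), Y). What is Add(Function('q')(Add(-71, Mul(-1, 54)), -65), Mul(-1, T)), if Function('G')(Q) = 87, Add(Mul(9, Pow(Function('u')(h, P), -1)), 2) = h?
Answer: Rational(-137167747, 2437728) ≈ -56.269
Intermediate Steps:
Function('u')(h, P) = Mul(9, Pow(Add(-2, h), -1))
Function('q')(l, Y) = Add(Y, Mul(9, Y, Pow(Add(-2, Y), -1))) (Function('q')(l, Y) = Add(Mul(Mul(9, Pow(Add(-2, Y), -1)), Y), Y) = Add(Mul(9, Y, Pow(Add(-2, Y), -1)), Y) = Add(Y, Mul(9, Y, Pow(Add(-2, Y), -1))))
T = Rational(1, 36384) (T = Pow(Add(87, 36297), -1) = Pow(36384, -1) = Rational(1, 36384) ≈ 2.7485e-5)
Add(Function('q')(Add(-71, Mul(-1, 54)), -65), Mul(-1, T)) = Add(Mul(-65, Pow(Add(-2, -65), -1), Add(7, -65)), Mul(-1, Rational(1, 36384))) = Add(Mul(-65, Pow(-67, -1), -58), Rational(-1, 36384)) = Add(Mul(-65, Rational(-1, 67), -58), Rational(-1, 36384)) = Add(Rational(-3770, 67), Rational(-1, 36384)) = Rational(-137167747, 2437728)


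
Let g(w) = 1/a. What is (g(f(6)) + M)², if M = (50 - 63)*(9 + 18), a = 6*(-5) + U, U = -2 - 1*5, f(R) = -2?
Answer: 168688144/1369 ≈ 1.2322e+5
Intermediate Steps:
U = -7 (U = -2 - 5 = -7)
a = -37 (a = 6*(-5) - 7 = -30 - 7 = -37)
g(w) = -1/37 (g(w) = 1/(-37) = -1/37)
M = -351 (M = -13*27 = -351)
(g(f(6)) + M)² = (-1/37 - 351)² = (-12988/37)² = 168688144/1369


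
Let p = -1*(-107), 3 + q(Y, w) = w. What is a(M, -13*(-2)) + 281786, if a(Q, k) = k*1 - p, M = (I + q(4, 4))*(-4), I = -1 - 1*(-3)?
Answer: 281705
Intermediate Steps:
q(Y, w) = -3 + w
I = 2 (I = -1 + 3 = 2)
p = 107
M = -12 (M = (2 + (-3 + 4))*(-4) = (2 + 1)*(-4) = 3*(-4) = -12)
a(Q, k) = -107 + k (a(Q, k) = k*1 - 1*107 = k - 107 = -107 + k)
a(M, -13*(-2)) + 281786 = (-107 - 13*(-2)) + 281786 = (-107 + 26) + 281786 = -81 + 281786 = 281705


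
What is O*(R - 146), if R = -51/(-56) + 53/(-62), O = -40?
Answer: 1266795/217 ≈ 5837.8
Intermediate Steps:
R = 97/1736 (R = -51*(-1/56) + 53*(-1/62) = 51/56 - 53/62 = 97/1736 ≈ 0.055876)
O*(R - 146) = -40*(97/1736 - 146) = -40*(-253359/1736) = 1266795/217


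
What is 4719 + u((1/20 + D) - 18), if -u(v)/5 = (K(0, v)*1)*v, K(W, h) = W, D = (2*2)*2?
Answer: 4719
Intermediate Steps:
D = 8 (D = 4*2 = 8)
u(v) = 0 (u(v) = -5*0*1*v = -0*v = -5*0 = 0)
4719 + u((1/20 + D) - 18) = 4719 + 0 = 4719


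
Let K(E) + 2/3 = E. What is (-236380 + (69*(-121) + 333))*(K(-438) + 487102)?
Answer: -356815716040/3 ≈ -1.1894e+11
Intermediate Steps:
K(E) = -⅔ + E
(-236380 + (69*(-121) + 333))*(K(-438) + 487102) = (-236380 + (69*(-121) + 333))*((-⅔ - 438) + 487102) = (-236380 + (-8349 + 333))*(-1316/3 + 487102) = (-236380 - 8016)*(1459990/3) = -244396*1459990/3 = -356815716040/3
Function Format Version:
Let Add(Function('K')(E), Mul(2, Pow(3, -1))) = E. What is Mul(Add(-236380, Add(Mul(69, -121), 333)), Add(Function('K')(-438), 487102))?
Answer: Rational(-356815716040, 3) ≈ -1.1894e+11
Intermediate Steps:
Function('K')(E) = Add(Rational(-2, 3), E)
Mul(Add(-236380, Add(Mul(69, -121), 333)), Add(Function('K')(-438), 487102)) = Mul(Add(-236380, Add(Mul(69, -121), 333)), Add(Add(Rational(-2, 3), -438), 487102)) = Mul(Add(-236380, Add(-8349, 333)), Add(Rational(-1316, 3), 487102)) = Mul(Add(-236380, -8016), Rational(1459990, 3)) = Mul(-244396, Rational(1459990, 3)) = Rational(-356815716040, 3)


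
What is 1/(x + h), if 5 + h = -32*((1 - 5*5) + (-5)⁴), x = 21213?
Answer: 1/1976 ≈ 0.00050607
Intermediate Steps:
h = -19237 (h = -5 - 32*((1 - 5*5) + (-5)⁴) = -5 - 32*((1 - 25) + 625) = -5 - 32*(-24 + 625) = -5 - 32*601 = -5 - 19232 = -19237)
1/(x + h) = 1/(21213 - 19237) = 1/1976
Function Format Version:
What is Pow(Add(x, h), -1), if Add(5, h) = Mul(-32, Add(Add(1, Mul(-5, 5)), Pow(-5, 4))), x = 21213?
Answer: Rational(1, 1976) ≈ 0.00050607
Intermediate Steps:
h = -19237 (h = Add(-5, Mul(-32, Add(Add(1, Mul(-5, 5)), Pow(-5, 4)))) = Add(-5, Mul(-32, Add(Add(1, -25), 625))) = Add(-5, Mul(-32, Add(-24, 625))) = Add(-5, Mul(-32, 601)) = Add(-5, -19232) = -19237)
Pow(Add(x, h), -1) = Pow(Add(21213, -19237), -1) = Pow(1976, -1) = Rational(1, 1976)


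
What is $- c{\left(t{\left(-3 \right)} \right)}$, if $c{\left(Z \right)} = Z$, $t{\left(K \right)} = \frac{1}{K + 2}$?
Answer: $1$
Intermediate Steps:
$t{\left(K \right)} = \frac{1}{2 + K}$
$- c{\left(t{\left(-3 \right)} \right)} = - \frac{1}{2 - 3} = - \frac{1}{-1} = \left(-1\right) \left(-1\right) = 1$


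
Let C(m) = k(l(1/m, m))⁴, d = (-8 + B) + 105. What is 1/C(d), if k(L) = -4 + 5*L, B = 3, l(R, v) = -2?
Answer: 1/38416 ≈ 2.6031e-5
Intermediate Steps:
d = 100 (d = (-8 + 3) + 105 = -5 + 105 = 100)
C(m) = 38416 (C(m) = (-4 + 5*(-2))⁴ = (-4 - 10)⁴ = (-14)⁴ = 38416)
1/C(d) = 1/38416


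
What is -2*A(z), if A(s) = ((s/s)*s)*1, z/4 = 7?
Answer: -56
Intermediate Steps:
z = 28 (z = 4*7 = 28)
A(s) = s (A(s) = (1*s)*1 = s*1 = s)
-2*A(z) = -2*28 = -56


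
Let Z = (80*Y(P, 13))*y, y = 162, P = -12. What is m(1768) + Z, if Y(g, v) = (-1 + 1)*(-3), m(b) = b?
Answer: 1768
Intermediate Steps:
Y(g, v) = 0 (Y(g, v) = 0*(-3) = 0)
Z = 0 (Z = (80*0)*162 = 0*162 = 0)
m(1768) + Z = 1768 + 0 = 1768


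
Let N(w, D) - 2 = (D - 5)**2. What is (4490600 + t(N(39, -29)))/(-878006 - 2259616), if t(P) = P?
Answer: -2245879/1568811 ≈ -1.4316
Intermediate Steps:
N(w, D) = 2 + (-5 + D)**2 (N(w, D) = 2 + (D - 5)**2 = 2 + (-5 + D)**2)
(4490600 + t(N(39, -29)))/(-878006 - 2259616) = (4490600 + (2 + (-5 - 29)**2))/(-878006 - 2259616) = (4490600 + (2 + (-34)**2))/(-3137622) = (4490600 + (2 + 1156))*(-1/3137622) = (4490600 + 1158)*(-1/3137622) = 4491758*(-1/3137622) = -2245879/1568811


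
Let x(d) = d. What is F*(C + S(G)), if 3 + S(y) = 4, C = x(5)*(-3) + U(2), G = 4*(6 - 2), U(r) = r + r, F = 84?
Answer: -840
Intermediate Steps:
U(r) = 2*r
G = 16 (G = 4*4 = 16)
C = -11 (C = 5*(-3) + 2*2 = -15 + 4 = -11)
S(y) = 1 (S(y) = -3 + 4 = 1)
F*(C + S(G)) = 84*(-11 + 1) = 84*(-10) = -840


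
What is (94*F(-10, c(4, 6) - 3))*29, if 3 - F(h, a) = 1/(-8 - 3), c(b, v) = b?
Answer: 92684/11 ≈ 8425.8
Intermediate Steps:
F(h, a) = 34/11 (F(h, a) = 3 - 1/(-8 - 3) = 3 - 1/(-11) = 3 - 1*(-1/11) = 3 + 1/11 = 34/11)
(94*F(-10, c(4, 6) - 3))*29 = (94*(34/11))*29 = (3196/11)*29 = 92684/11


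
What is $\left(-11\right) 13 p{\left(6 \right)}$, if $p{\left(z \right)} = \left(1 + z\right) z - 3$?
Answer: $-5577$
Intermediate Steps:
$p{\left(z \right)} = -3 + z \left(1 + z\right)$ ($p{\left(z \right)} = z \left(1 + z\right) - 3 = -3 + z \left(1 + z\right)$)
$\left(-11\right) 13 p{\left(6 \right)} = \left(-11\right) 13 \left(-3 + 6 + 6^{2}\right) = - 143 \left(-3 + 6 + 36\right) = \left(-143\right) 39 = -5577$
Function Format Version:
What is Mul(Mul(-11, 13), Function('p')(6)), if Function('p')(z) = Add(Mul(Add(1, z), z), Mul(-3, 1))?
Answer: -5577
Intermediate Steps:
Function('p')(z) = Add(-3, Mul(z, Add(1, z))) (Function('p')(z) = Add(Mul(z, Add(1, z)), -3) = Add(-3, Mul(z, Add(1, z))))
Mul(Mul(-11, 13), Function('p')(6)) = Mul(Mul(-11, 13), Add(-3, 6, Pow(6, 2))) = Mul(-143, Add(-3, 6, 36)) = Mul(-143, 39) = -5577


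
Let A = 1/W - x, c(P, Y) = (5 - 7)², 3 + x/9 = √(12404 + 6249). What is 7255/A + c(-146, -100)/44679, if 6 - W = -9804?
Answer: -841674992971451314/6493301527465453461 - 6283736149500*√18653/145332293190659 ≈ -6.0348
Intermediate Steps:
x = -27 + 9*√18653 (x = -27 + 9*√(12404 + 6249) = -27 + 9*√18653 ≈ 1202.2)
W = 9810 (W = 6 - 1*(-9804) = 6 + 9804 = 9810)
c(P, Y) = 4 (c(P, Y) = (-2)² = 4)
A = 264871/9810 - 9*√18653 (A = 1/9810 - (-27 + 9*√18653) = 1/9810 + (27 - 9*√18653) = 264871/9810 - 9*√18653 ≈ -1202.2)
7255/A + c(-146, -100)/44679 = 7255/(264871/9810 - 9*√18653) + 4/44679 = 4/44679 + 7255/(264871/9810 - 9*√18653)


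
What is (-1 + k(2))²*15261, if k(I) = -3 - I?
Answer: 549396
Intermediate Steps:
(-1 + k(2))²*15261 = (-1 + (-3 - 1*2))²*15261 = (-1 + (-3 - 2))²*15261 = (-1 - 5)²*15261 = (-6)²*15261 = 36*15261 = 549396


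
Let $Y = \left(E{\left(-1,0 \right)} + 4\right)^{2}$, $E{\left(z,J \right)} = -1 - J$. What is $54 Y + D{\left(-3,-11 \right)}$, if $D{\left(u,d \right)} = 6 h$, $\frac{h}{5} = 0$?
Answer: $486$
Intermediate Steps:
$h = 0$ ($h = 5 \cdot 0 = 0$)
$D{\left(u,d \right)} = 0$ ($D{\left(u,d \right)} = 6 \cdot 0 = 0$)
$Y = 9$ ($Y = \left(\left(-1 - 0\right) + 4\right)^{2} = \left(\left(-1 + 0\right) + 4\right)^{2} = \left(-1 + 4\right)^{2} = 3^{2} = 9$)
$54 Y + D{\left(-3,-11 \right)} = 54 \cdot 9 + 0 = 486 + 0 = 486$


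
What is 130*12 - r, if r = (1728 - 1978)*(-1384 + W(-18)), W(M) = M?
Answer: -348940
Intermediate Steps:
r = 350500 (r = (1728 - 1978)*(-1384 - 18) = -250*(-1402) = 350500)
130*12 - r = 130*12 - 1*350500 = 1560 - 350500 = -348940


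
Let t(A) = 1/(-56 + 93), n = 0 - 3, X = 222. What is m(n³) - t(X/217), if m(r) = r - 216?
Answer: -8992/37 ≈ -243.03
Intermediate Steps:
n = -3
t(A) = 1/37
m(r) = -216 + r
m(n³) - t(X/217) = (-216 + (-3)³) - 1*1/37 = (-216 - 27) - 1/37 = -243 - 1/37 = -8992/37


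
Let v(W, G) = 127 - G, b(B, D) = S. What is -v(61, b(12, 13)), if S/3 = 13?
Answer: -88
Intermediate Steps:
S = 39 (S = 3*13 = 39)
b(B, D) = 39
-v(61, b(12, 13)) = -(127 - 1*39) = -(127 - 39) = -1*88 = -88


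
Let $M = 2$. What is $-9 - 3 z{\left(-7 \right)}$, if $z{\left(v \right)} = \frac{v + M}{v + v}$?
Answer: $- \frac{141}{14} \approx -10.071$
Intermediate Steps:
$z{\left(v \right)} = \frac{2 + v}{2 v}$ ($z{\left(v \right)} = \frac{v + 2}{v + v} = \frac{2 + v}{2 v}$)
$-9 - 3 z{\left(-7 \right)} = -9 - 3 \frac{2 - 7}{2 \left(-7\right)} = -9 - 3 \cdot \frac{1}{2} \left(- \frac{1}{7}\right) \left(-5\right) = -9 - \frac{15}{14} = - \frac{141}{14}$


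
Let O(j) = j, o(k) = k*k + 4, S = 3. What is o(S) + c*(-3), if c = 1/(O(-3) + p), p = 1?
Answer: 29/2 ≈ 14.500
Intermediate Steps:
o(k) = 4 + k**2 (o(k) = k**2 + 4 = 4 + k**2)
c = -1/2 (c = 1/(-3 + 1) = 1/(-2) = -1/2 ≈ -0.50000)
o(S) + c*(-3) = (4 + 3**2) - 1/2*(-3) = (4 + 9) + 3/2 = 13 + 3/2 = 29/2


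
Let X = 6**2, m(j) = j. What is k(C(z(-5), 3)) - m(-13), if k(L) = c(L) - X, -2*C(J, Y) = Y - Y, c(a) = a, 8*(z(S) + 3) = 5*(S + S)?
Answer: -23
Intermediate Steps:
z(S) = -3 + 5*S/4 (z(S) = -3 + (5*(S + S))/8 = -3 + (5*(2*S))/8 = -3 + (10*S)/8 = -3 + 5*S/4)
C(J, Y) = 0 (C(J, Y) = -(Y - Y)/2 = -1/2*0 = 0)
X = 36
k(L) = -36 + L (k(L) = L - 1*36 = L - 36 = -36 + L)
k(C(z(-5), 3)) - m(-13) = (-36 + 0) - 1*(-13) = -36 + 13 = -23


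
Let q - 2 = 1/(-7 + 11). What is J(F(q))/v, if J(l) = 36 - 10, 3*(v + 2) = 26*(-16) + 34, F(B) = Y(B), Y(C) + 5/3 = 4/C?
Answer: -39/194 ≈ -0.20103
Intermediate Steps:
Y(C) = -5/3 + 4/C
q = 9/4 (q = 2 + 1/(-7 + 11) = 2 + 1/4 = 9/4 ≈ 2.2500)
F(B) = -5/3 + 4/B
v = -388/3 (v = -2 + (26*(-16) + 34)/3 = -2 + (-416 + 34)/3 = -2 + (1/3)*(-382) = -2 - 382/3 = -388/3 ≈ -129.33)
J(l) = 26
J(F(q))/v = 26/(-388/3) = 26*(-3/388) = -39/194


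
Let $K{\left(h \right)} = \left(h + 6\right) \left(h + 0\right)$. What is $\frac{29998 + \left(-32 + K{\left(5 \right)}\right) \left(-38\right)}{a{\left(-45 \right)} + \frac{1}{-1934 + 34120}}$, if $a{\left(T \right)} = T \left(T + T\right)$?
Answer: $\frac{937385064}{130353301} \approx 7.1911$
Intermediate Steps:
$a{\left(T \right)} = 2 T^{2}$ ($a{\left(T \right)} = T 2 T = 2 T^{2}$)
$K{\left(h \right)} = h \left(6 + h\right)$ ($K{\left(h \right)} = \left(6 + h\right) h = h \left(6 + h\right)$)
$\frac{29998 + \left(-32 + K{\left(5 \right)}\right) \left(-38\right)}{a{\left(-45 \right)} + \frac{1}{-1934 + 34120}} = \frac{29998 + \left(-32 + 5 \left(6 + 5\right)\right) \left(-38\right)}{2 \left(-45\right)^{2} + \frac{1}{-1934 + 34120}} = \frac{29998 + \left(-32 + 5 \cdot 11\right) \left(-38\right)}{2 \cdot 2025 + \frac{1}{32186}} = \frac{29998 + \left(-32 + 55\right) \left(-38\right)}{4050 + \frac{1}{32186}} = \frac{29998 + 23 \left(-38\right)}{\frac{130353301}{32186}} = \left(29998 - 874\right) \frac{32186}{130353301} = 29124 \cdot \frac{32186}{130353301} = \frac{937385064}{130353301}$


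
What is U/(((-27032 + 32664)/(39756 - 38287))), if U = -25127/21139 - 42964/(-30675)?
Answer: 201907103099/3652007462400 ≈ 0.055287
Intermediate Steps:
U = 137445271/648438825 (U = -25127*1/21139 - 42964*(-1/30675) = -25127/21139 + 42964/30675 = 137445271/648438825 ≈ 0.21196)
U/(((-27032 + 32664)/(39756 - 38287))) = 137445271/(648438825*(((-27032 + 32664)/(39756 - 38287)))) = 137445271/(648438825*((5632/1469))) = 137445271/(648438825*((5632*(1/1469)))) = 137445271/(648438825*(5632/1469)) = (137445271/648438825)*(1469/5632) = 201907103099/3652007462400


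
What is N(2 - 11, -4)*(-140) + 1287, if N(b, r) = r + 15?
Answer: -253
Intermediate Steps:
N(b, r) = 15 + r
N(2 - 11, -4)*(-140) + 1287 = (15 - 4)*(-140) + 1287 = 11*(-140) + 1287 = -1540 + 1287 = -253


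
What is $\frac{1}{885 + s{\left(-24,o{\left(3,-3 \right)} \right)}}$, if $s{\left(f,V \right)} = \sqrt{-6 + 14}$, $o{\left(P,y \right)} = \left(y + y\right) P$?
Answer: $\frac{885}{783217} - \frac{2 \sqrt{2}}{783217} \approx 0.0011263$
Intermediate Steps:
$o{\left(P,y \right)} = 2 P y$ ($o{\left(P,y \right)} = 2 y P = 2 P y$)
$s{\left(f,V \right)} = 2 \sqrt{2}$ ($s{\left(f,V \right)} = \sqrt{8} = 2 \sqrt{2}$)
$\frac{1}{885 + s{\left(-24,o{\left(3,-3 \right)} \right)}} = \frac{1}{885 + 2 \sqrt{2}}$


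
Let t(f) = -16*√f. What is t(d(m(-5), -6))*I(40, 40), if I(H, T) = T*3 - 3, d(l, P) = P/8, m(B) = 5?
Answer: -936*I*√3 ≈ -1621.2*I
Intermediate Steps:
d(l, P) = P/8 (d(l, P) = P*(⅛) = P/8)
I(H, T) = -3 + 3*T (I(H, T) = 3*T - 3 = -3 + 3*T)
t(d(m(-5), -6))*I(40, 40) = (-16*I*√3/2)*(-3 + 3*40) = (-8*I*√3)*(-3 + 120) = -8*I*√3*117 = -936*I*√3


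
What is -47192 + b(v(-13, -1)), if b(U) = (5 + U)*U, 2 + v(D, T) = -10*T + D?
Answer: -47192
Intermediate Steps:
v(D, T) = -2 + D - 10*T (v(D, T) = -2 + (-10*T + D) = -2 + (D - 10*T) = -2 + D - 10*T)
b(U) = U*(5 + U)
-47192 + b(v(-13, -1)) = -47192 + (-2 - 13 - 10*(-1))*(5 + (-2 - 13 - 10*(-1))) = -47192 + (-2 - 13 + 10)*(5 + (-2 - 13 + 10)) = -47192 - 5*(5 - 5) = -47192 - 5*0 = -47192 + 0 = -47192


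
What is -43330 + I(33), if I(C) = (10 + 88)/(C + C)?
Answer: -1429841/33 ≈ -43329.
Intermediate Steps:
I(C) = 49/C (I(C) = 98/((2*C)) = 98*(1/(2*C)) = 49/C)
-43330 + I(33) = -43330 + 49/33 = -1429841/33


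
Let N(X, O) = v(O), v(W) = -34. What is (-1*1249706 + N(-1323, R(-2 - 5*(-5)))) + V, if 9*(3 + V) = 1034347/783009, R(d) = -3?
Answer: -8807039115836/7047081 ≈ -1.2497e+6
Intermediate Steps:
N(X, O) = -34
V = -20106896/7047081 (V = -3 + (1034347/783009)/9 = -3 + (1034347*(1/783009))/9 = -3 + (⅑)*(1034347/783009) = -3 + 1034347/7047081 = -20106896/7047081 ≈ -2.8532)
(-1*1249706 + N(-1323, R(-2 - 5*(-5)))) + V = (-1*1249706 - 34) - 20106896/7047081 = (-1249706 - 34) - 20106896/7047081 = -1249740 - 20106896/7047081 = -8807039115836/7047081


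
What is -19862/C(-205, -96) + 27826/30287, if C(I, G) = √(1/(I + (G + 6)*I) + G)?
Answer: 27826/30287 + 19862*I*√60409195/76153 ≈ 0.91874 + 2027.2*I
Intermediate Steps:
C(I, G) = √(G + 1/(I + I*(6 + G))) (C(I, G) = √(1/(I + (6 + G)*I) + G) = √(1/(I + I*(6 + G)) + G) = √(G + 1/(I + I*(6 + G))))
-19862/C(-205, -96) + 27826/30287 = -19862*(-I/(√(-1/(-205))*√(-1/(7 - 96))*√(-1 - 19680*(7 - 96)))) + 27826/30287 = -19862*(-I*√205/(√(-1/(-89))*√(-1 - 19680*(-89)))) + 27826*(1/30287) = -19862*(-I*√60409195/76153) + 27826/30287 = -(-19862)*I*√60409195/76153 + 27826/30287 = 19862*I*√60409195/76153 + 27826/30287 = 27826/30287 + 19862*I*√60409195/76153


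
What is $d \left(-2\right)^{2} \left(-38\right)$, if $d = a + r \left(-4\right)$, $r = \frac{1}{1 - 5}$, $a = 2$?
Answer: $-456$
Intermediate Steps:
$r = - \frac{1}{4}$ ($r = \frac{1}{-4} = - \frac{1}{4} \approx -0.25$)
$d = 3$ ($d = 2 - -1 = 2 + 1 = 3$)
$d \left(-2\right)^{2} \left(-38\right) = 3 \left(-2\right)^{2} \left(-38\right) = 3 \cdot 4 \left(-38\right) = 12 \left(-38\right) = -456$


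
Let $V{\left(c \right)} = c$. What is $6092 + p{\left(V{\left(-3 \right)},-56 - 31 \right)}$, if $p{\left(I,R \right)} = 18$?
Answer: $6110$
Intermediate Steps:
$6092 + p{\left(V{\left(-3 \right)},-56 - 31 \right)} = 6092 + 18 = 6110$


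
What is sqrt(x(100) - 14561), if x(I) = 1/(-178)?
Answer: I*sqrt(461350902)/178 ≈ 120.67*I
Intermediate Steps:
x(I) = -1/178
sqrt(x(100) - 14561) = sqrt(-1/178 - 14561) = sqrt(-2591859/178) = I*sqrt(461350902)/178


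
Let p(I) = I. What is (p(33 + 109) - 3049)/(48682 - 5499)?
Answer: -2907/43183 ≈ -0.067318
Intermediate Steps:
(p(33 + 109) - 3049)/(48682 - 5499) = ((33 + 109) - 3049)/(48682 - 5499) = (142 - 3049)/43183 = -2907*1/43183 = -2907/43183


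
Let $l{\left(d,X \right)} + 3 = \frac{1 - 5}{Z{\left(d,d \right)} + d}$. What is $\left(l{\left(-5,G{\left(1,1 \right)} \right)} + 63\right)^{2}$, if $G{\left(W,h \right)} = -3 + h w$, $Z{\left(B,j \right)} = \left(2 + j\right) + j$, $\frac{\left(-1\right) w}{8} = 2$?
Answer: $\frac{614656}{169} \approx 3637.0$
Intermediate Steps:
$w = -16$ ($w = \left(-8\right) 2 = -16$)
$Z{\left(B,j \right)} = 2 + 2 j$
$G{\left(W,h \right)} = -3 - 16 h$ ($G{\left(W,h \right)} = -3 + h \left(-16\right) = -3 - 16 h$)
$l{\left(d,X \right)} = -3 - \frac{4}{2 + 3 d}$ ($l{\left(d,X \right)} = -3 + \frac{1 - 5}{\left(2 + 2 d\right) + d} = -3 - \frac{4}{2 + 3 d}$)
$\left(l{\left(-5,G{\left(1,1 \right)} \right)} + 63\right)^{2} = \left(\frac{-10 - -45}{2 + 3 \left(-5\right)} + 63\right)^{2} = \left(\frac{-10 + 45}{2 - 15} + 63\right)^{2} = \left(\frac{1}{-13} \cdot 35 + 63\right)^{2} = \left(\left(- \frac{1}{13}\right) 35 + 63\right)^{2} = \left(- \frac{35}{13} + 63\right)^{2} = \left(\frac{784}{13}\right)^{2} = \frac{614656}{169}$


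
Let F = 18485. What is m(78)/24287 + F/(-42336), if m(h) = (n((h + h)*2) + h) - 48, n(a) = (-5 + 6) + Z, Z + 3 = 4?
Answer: -447590443/1028214432 ≈ -0.43531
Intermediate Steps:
Z = 1 (Z = -3 + 4 = 1)
n(a) = 2 (n(a) = (-5 + 6) + 1 = 1 + 1 = 2)
m(h) = -46 + h (m(h) = (2 + h) - 48 = -46 + h)
m(78)/24287 + F/(-42336) = (-46 + 78)/24287 + 18485/(-42336) = 32*(1/24287) + 18485*(-1/42336) = 32/24287 - 18485/42336 = -447590443/1028214432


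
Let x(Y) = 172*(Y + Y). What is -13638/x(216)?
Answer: -2273/12384 ≈ -0.18354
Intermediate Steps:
x(Y) = 344*Y (x(Y) = 172*(2*Y) = 344*Y)
-13638/x(216) = -13638/(344*216) = -13638/74304 = -13638*1/74304 = -2273/12384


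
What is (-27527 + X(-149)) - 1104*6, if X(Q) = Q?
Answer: -34300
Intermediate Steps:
(-27527 + X(-149)) - 1104*6 = (-27527 - 149) - 1104*6 = -27676 - 6624 = -34300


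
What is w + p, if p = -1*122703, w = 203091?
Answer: 80388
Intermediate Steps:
p = -122703
w + p = 203091 - 122703 = 80388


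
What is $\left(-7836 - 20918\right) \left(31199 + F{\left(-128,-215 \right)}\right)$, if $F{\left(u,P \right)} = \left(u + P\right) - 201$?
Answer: $-881453870$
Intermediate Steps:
$F{\left(u,P \right)} = -201 + P + u$ ($F{\left(u,P \right)} = \left(P + u\right) - 201 = -201 + P + u$)
$\left(-7836 - 20918\right) \left(31199 + F{\left(-128,-215 \right)}\right) = \left(-7836 - 20918\right) \left(31199 - 544\right) = - 28754 \left(31199 - 544\right) = \left(-28754\right) 30655 = -881453870$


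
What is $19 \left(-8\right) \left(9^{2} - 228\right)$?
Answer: $22344$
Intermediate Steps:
$19 \left(-8\right) \left(9^{2} - 228\right) = - 152 \left(81 - 228\right) = \left(-152\right) \left(-147\right) = 22344$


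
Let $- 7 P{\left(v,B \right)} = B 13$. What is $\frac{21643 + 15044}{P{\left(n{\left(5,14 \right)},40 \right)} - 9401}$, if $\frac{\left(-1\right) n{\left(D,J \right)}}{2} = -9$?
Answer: $- \frac{85603}{22109} \approx -3.8719$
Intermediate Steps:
$n{\left(D,J \right)} = 18$ ($n{\left(D,J \right)} = \left(-2\right) \left(-9\right) = 18$)
$P{\left(v,B \right)} = - \frac{13 B}{7}$ ($P{\left(v,B \right)} = - \frac{B 13}{7} = - \frac{13 B}{7}$)
$\frac{21643 + 15044}{P{\left(n{\left(5,14 \right)},40 \right)} - 9401} = \frac{21643 + 15044}{\left(- \frac{13}{7}\right) 40 - 9401} = \frac{36687}{- \frac{520}{7} - 9401} = \frac{36687}{- \frac{66327}{7}} = 36687 \left(- \frac{7}{66327}\right) = - \frac{85603}{22109}$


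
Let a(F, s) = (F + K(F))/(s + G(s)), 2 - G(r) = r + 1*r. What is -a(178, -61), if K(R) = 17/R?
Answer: -10567/3738 ≈ -2.8269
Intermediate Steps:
G(r) = 2 - 2*r (G(r) = 2 - (r + 1*r) = 2 - (r + r) = 2 - 2*r)
a(F, s) = (F + 17/F)/(2 - s) (a(F, s) = (F + 17/F)/(s + (2 - 2*s)) = (F + 17/F)/(2 - s))
-a(178, -61) = -(17 + 178²)/(178*(2 - 1*(-61))) = -(17 + 31684)/(178*(2 + 61)) = -31701/(178*63) = -1*10567/3738 = -10567/3738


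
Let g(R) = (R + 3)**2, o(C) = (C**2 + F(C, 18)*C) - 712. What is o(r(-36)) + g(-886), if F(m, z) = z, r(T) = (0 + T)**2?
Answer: 2481921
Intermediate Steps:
r(T) = T**2
o(C) = -712 + C**2 + 18*C (o(C) = (C**2 + 18*C) - 712 = -712 + C**2 + 18*C)
g(R) = (3 + R)**2
o(r(-36)) + g(-886) = (-712 + ((-36)**2)**2 + 18*(-36)**2) + (3 - 886)**2 = (-712 + 1296**2 + 18*1296) + (-883)**2 = (-712 + 1679616 + 23328) + 779689 = 1702232 + 779689 = 2481921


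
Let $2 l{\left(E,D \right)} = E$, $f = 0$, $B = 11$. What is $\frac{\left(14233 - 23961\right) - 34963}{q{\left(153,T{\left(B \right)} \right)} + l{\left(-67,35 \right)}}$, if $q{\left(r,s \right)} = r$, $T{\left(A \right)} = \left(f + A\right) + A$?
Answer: $- \frac{89382}{239} \approx -373.98$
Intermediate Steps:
$T{\left(A \right)} = 2 A$ ($T{\left(A \right)} = \left(0 + A\right) + A = A + A = 2 A$)
$l{\left(E,D \right)} = \frac{E}{2}$
$\frac{\left(14233 - 23961\right) - 34963}{q{\left(153,T{\left(B \right)} \right)} + l{\left(-67,35 \right)}} = \frac{\left(14233 - 23961\right) - 34963}{153 + \frac{1}{2} \left(-67\right)} = \frac{-9728 - 34963}{153 - \frac{67}{2}} = - \frac{44691}{\frac{239}{2}} = \left(-44691\right) \frac{2}{239} = - \frac{89382}{239}$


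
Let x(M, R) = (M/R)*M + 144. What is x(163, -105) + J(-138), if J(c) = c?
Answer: -25939/105 ≈ -247.04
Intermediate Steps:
x(M, R) = 144 + M²/R (x(M, R) = M²/R + 144 = 144 + M²/R)
x(163, -105) + J(-138) = (144 + 163²/(-105)) - 138 = (144 + 26569*(-1/105)) - 138 = (144 - 26569/105) - 138 = -11449/105 - 138 = -25939/105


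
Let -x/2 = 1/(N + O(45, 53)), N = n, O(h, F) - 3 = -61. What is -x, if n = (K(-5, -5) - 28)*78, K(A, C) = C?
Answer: -1/1316 ≈ -0.00075988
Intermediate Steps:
O(h, F) = -58 (O(h, F) = 3 - 61 = -58)
n = -2574 (n = (-5 - 28)*78 = -33*78 = -2574)
N = -2574
x = 1/1316 (x = -2/(-2574 - 58) = -2/(-2632) = -2*(-1/2632) = 1/1316 ≈ 0.00075988)
-x = -1*1/1316 = -1/1316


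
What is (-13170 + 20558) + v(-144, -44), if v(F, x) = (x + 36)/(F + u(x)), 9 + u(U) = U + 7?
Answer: 701864/95 ≈ 7388.0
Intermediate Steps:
u(U) = -2 + U (u(U) = -9 + (U + 7) = -9 + (7 + U) = -2 + U)
v(F, x) = (36 + x)/(-2 + F + x) (v(F, x) = (x + 36)/(F + (-2 + x)) = (36 + x)/(-2 + F + x))
(-13170 + 20558) + v(-144, -44) = (-13170 + 20558) + (36 - 44)/(-2 - 144 - 44) = 7388 - 8/(-190) = 7388 - 1/190*(-8) = 7388 + 4/95 = 701864/95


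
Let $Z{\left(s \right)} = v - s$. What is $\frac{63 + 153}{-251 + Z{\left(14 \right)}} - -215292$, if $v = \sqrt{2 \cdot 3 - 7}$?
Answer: $\frac{7559519376}{35113} - \frac{108 i}{35113} \approx 2.1529 \cdot 10^{5} - 0.0030758 i$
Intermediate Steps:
$v = i$ ($v = \sqrt{6 - 7} = \sqrt{-1} = i \approx 1.0 i$)
$Z{\left(s \right)} = i - s$
$\frac{63 + 153}{-251 + Z{\left(14 \right)}} - -215292 = \frac{63 + 153}{-251 + \left(i - 14\right)} - -215292 = \frac{216}{-251 - \left(14 - i\right)} + 215292 = \frac{216}{-265 + i} + 215292 = 216 \frac{-265 - i}{70226} + 215292 = \frac{108 \left(-265 - i\right)}{35113} + 215292 = 215292 + \frac{108 \left(-265 - i\right)}{35113}$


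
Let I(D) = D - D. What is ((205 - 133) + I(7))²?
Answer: 5184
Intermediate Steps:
I(D) = 0
((205 - 133) + I(7))² = ((205 - 133) + 0)² = (72 + 0)² = 72² = 5184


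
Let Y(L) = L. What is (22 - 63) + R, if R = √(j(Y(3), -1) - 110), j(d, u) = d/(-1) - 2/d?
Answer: -41 + I*√1023/3 ≈ -41.0 + 10.661*I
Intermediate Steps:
j(d, u) = -d - 2/d (j(d, u) = d*(-1) - 2/d = -d - 2/d)
R = I*√1023/3 (R = √((-1*3 - 2/3) - 110) = √((-3 - 2*⅓) - 110) = √((-3 - ⅔) - 110) = √(-11/3 - 110) = √(-341/3) = I*√1023/3 ≈ 10.661*I)
(22 - 63) + R = (22 - 63) + I*√1023/3 = -41 + I*√1023/3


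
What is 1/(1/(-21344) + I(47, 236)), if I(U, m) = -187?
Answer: -21344/3991329 ≈ -0.0053476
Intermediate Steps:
1/(1/(-21344) + I(47, 236)) = 1/(1/(-21344) - 187) = 1/(-1/21344 - 187) = 1/(-3991329/21344) = -21344/3991329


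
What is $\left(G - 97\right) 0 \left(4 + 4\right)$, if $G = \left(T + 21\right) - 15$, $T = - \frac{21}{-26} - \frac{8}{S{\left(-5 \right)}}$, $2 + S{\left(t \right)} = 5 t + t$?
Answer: $0$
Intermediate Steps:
$S{\left(t \right)} = -2 + 6 t$ ($S{\left(t \right)} = -2 + \left(5 t + t\right) = -2 + 6 t$)
$T = \frac{55}{52}$ ($T = - \frac{21}{-26} - \frac{8}{-2 + 6 \left(-5\right)} = \left(-21\right) \left(- \frac{1}{26}\right) - \frac{8}{-2 - 30} = \frac{21}{26} - \frac{8}{-32} = \frac{21}{26} - - \frac{1}{4} = \frac{21}{26} + \frac{1}{4} = \frac{55}{52} \approx 1.0577$)
$G = \frac{367}{52}$ ($G = \left(\frac{55}{52} + 21\right) - 15 = \frac{1147}{52} - 15 = \frac{367}{52} \approx 7.0577$)
$\left(G - 97\right) 0 \left(4 + 4\right) = \left(\frac{367}{52} - 97\right) 0 \left(4 + 4\right) = - \frac{4677 \cdot 0 \cdot 8}{52} = \left(- \frac{4677}{52}\right) 0 = 0$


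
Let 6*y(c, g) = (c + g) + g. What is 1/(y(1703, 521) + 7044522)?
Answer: 2/14089959 ≈ 1.4195e-7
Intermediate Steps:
y(c, g) = g/3 + c/6 (y(c, g) = ((c + g) + g)/6 = (c + 2*g)/6 = g/3 + c/6)
1/(y(1703, 521) + 7044522) = 1/(((1/3)*521 + (1/6)*1703) + 7044522) = 1/((521/3 + 1703/6) + 7044522) = 1/(915/2 + 7044522) = 1/(14089959/2) = 2/14089959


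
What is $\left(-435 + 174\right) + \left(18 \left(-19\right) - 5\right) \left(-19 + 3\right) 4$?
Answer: $21947$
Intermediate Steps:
$\left(-435 + 174\right) + \left(18 \left(-19\right) - 5\right) \left(-19 + 3\right) 4 = -261 + \left(-342 - 5\right) \left(\left(-16\right) 4\right) = -261 - -22208 = -261 + 22208 = 21947$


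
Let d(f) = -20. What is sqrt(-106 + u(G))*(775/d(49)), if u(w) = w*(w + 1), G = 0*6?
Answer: -155*I*sqrt(106)/4 ≈ -398.96*I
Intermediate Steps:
G = 0
u(w) = w*(1 + w)
sqrt(-106 + u(G))*(775/d(49)) = sqrt(-106 + 0*(1 + 0))*(775/(-20)) = sqrt(-106 + 0*1)*(775*(-1/20)) = sqrt(-106 + 0)*(-155/4) = sqrt(-106)*(-155/4) = (I*sqrt(106))*(-155/4) = -155*I*sqrt(106)/4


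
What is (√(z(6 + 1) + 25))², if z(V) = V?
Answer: 32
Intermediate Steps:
(√(z(6 + 1) + 25))² = (√((6 + 1) + 25))² = (√(7 + 25))² = (√32)² = (4*√2)² = 32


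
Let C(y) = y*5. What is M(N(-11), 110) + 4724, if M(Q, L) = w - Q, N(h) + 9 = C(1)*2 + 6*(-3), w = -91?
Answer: 4650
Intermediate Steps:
C(y) = 5*y
N(h) = -17 (N(h) = -9 + ((5*1)*2 + 6*(-3)) = -9 + (5*2 - 18) = -9 + (10 - 18) = -9 - 8 = -17)
M(Q, L) = -91 - Q
M(N(-11), 110) + 4724 = (-91 - 1*(-17)) + 4724 = (-91 + 17) + 4724 = -74 + 4724 = 4650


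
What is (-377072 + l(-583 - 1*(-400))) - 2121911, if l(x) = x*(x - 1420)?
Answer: -2205634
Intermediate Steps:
l(x) = x*(-1420 + x)
(-377072 + l(-583 - 1*(-400))) - 2121911 = (-377072 + (-583 - 1*(-400))*(-1420 + (-583 - 1*(-400)))) - 2121911 = (-377072 + (-583 + 400)*(-1420 + (-583 + 400))) - 2121911 = (-377072 - 183*(-1420 - 183)) - 2121911 = (-377072 - 183*(-1603)) - 2121911 = (-377072 + 293349) - 2121911 = -83723 - 2121911 = -2205634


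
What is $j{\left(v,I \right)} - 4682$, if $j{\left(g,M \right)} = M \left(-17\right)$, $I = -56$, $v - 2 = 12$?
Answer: $-3730$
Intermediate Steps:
$v = 14$ ($v = 2 + 12 = 14$)
$j{\left(g,M \right)} = - 17 M$
$j{\left(v,I \right)} - 4682 = \left(-17\right) \left(-56\right) - 4682 = 952 - 4682 = -3730$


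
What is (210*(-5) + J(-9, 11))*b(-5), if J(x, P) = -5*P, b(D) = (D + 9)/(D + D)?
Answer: 442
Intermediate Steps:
b(D) = (9 + D)/(2*D) (b(D) = (9 + D)/((2*D)) = (9 + D)*(1/(2*D)) = (9 + D)/(2*D))
(210*(-5) + J(-9, 11))*b(-5) = (210*(-5) - 5*11)*((1/2)*(9 - 5)/(-5)) = (-1050 - 55)*((1/2)*(-1/5)*4) = -1105*(-2/5) = 442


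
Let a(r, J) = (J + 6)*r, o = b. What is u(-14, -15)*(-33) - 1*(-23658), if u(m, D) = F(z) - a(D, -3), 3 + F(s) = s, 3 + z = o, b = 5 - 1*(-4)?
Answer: 22074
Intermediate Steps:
b = 9 (b = 5 + 4 = 9)
o = 9
z = 6 (z = -3 + 9 = 6)
a(r, J) = r*(6 + J) (a(r, J) = (6 + J)*r = r*(6 + J))
F(s) = -3 + s
u(m, D) = 3 - 3*D (u(m, D) = (-3 + 6) - D*(6 - 3) = 3 - D*3 = 3 - 3*D)
u(-14, -15)*(-33) - 1*(-23658) = (3 - 3*(-15))*(-33) - 1*(-23658) = (3 + 45)*(-33) + 23658 = 48*(-33) + 23658 = -1584 + 23658 = 22074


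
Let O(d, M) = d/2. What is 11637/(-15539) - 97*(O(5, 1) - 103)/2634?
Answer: 80553389/27286484 ≈ 2.9521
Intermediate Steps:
O(d, M) = d/2 (O(d, M) = d*(1/2) = d/2)
11637/(-15539) - 97*(O(5, 1) - 103)/2634 = 11637/(-15539) - 97*((1/2)*5 - 103)/2634 = 11637*(-1/15539) - 97*(5/2 - 103)*(1/2634) = -11637/15539 - 97*(-201/2)*(1/2634) = -11637/15539 + (19497/2)*(1/2634) = -11637/15539 + 6499/1756 = 80553389/27286484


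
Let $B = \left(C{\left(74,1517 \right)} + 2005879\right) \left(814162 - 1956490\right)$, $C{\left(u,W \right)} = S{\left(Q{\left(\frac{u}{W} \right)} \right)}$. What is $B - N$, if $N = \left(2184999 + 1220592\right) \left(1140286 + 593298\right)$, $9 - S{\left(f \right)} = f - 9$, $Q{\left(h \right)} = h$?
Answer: $- \frac{336006083146104}{41} \approx -8.1953 \cdot 10^{12}$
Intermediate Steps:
$S{\left(f \right)} = 18 - f$ ($S{\left(f \right)} = 9 - \left(f - 9\right) = 9 - \left(-9 + f\right) = 18 - f$)
$C{\left(u,W \right)} = 18 - \frac{u}{W}$
$N = 5903878068144$ ($N = 3405591 \cdot 1733584 = 5903878068144$)
$B = - \frac{93947082352200}{41}$ ($B = \left(\left(18 - \frac{74}{1517}\right) + 2005879\right) \left(814162 - 1956490\right) = \left(\left(18 - 74 \cdot \frac{1}{1517}\right) + 2005879\right) \left(-1142328\right) = \left(\left(18 - \frac{2}{41}\right) + 2005879\right) \left(-1142328\right) = \left(\frac{736}{41} + 2005879\right) \left(-1142328\right) = \frac{82241775}{41} \left(-1142328\right) = - \frac{93947082352200}{41} \approx -2.2914 \cdot 10^{12}$)
$B - N = - \frac{93947082352200}{41} - 5903878068144 = - \frac{336006083146104}{41}$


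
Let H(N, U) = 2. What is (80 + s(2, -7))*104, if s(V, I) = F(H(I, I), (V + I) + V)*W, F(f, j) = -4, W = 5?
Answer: 6240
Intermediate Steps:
s(V, I) = -20 (s(V, I) = -4*5 = -20)
(80 + s(2, -7))*104 = (80 - 20)*104 = 60*104 = 6240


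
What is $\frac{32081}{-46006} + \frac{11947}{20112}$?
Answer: $- \frac{47789695}{462636336} \approx -0.1033$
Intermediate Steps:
$\frac{32081}{-46006} + \frac{11947}{20112} = 32081 \left(- \frac{1}{46006}\right) + 11947 \cdot \frac{1}{20112} = - \frac{32081}{46006} + \frac{11947}{20112} = - \frac{47789695}{462636336}$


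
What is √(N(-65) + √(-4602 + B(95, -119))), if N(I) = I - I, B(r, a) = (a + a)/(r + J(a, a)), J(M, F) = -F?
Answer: √41*107^(¾)*293^(¼)*√I/107 ≈ 5.8244 + 5.8244*I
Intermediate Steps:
B(r, a) = 2*a/(r - a) (B(r, a) = (a + a)/(r - a) = (2*a)/(r - a) = 2*a/(r - a))
N(I) = 0
√(N(-65) + √(-4602 + B(95, -119))) = √(0 + √(-4602 + 2*(-119)/(95 - 1*(-119)))) = √(0 + √(-4602 + 2*(-119)/(95 + 119))) = √(0 + √(-4602 + 2*(-119)/214)) = √(0 + √(-4602 + 2*(-119)*(1/214))) = √(0 + √(-4602 - 119/107)) = √(0 + √(-492533/107)) = √(0 + 41*I*√31351/107) = √(41*I*√31351/107) = √41*107^(¾)*293^(¼)*√I/107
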